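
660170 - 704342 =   -  44172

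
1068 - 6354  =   - 5286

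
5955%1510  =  1425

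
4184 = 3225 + 959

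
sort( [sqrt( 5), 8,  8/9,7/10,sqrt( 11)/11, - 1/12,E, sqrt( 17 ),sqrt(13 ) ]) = [ - 1/12,sqrt( 11) /11,7/10,8/9  ,  sqrt( 5 ),E,sqrt (13 ),sqrt ( 17),8 ] 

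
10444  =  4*2611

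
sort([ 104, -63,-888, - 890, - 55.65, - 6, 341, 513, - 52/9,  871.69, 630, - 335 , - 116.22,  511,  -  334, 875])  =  [  -  890, - 888,-335,-334 , - 116.22, - 63,- 55.65, - 6, - 52/9 , 104,341,  511, 513, 630,  871.69,875 ]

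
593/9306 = 593/9306 = 0.06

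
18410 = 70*263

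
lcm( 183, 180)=10980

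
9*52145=469305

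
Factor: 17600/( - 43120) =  - 20/49 = - 2^2*5^1*7^( - 2)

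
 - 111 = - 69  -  42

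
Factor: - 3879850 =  - 2^1* 5^2*13^1 *47^1*127^1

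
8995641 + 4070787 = 13066428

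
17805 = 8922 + 8883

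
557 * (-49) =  - 27293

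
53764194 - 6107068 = 47657126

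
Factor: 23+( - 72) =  - 49  =  - 7^2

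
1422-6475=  - 5053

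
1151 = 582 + 569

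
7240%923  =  779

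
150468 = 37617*4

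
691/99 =691/99=   6.98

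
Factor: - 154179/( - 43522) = 2^(-1 )*3^2*37^1*47^( - 1 ) = 333/94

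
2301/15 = 767/5 = 153.40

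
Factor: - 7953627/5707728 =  - 2^(-4)* 3^( - 1) * 11^1*13^( - 1 )* 29^1*3049^( - 1 )*8311^1 = - 2651209/1902576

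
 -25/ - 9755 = 5/1951 = 0.00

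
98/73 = 1 + 25/73 = 1.34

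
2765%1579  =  1186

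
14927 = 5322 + 9605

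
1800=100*18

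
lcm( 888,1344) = 49728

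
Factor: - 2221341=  - 3^1*331^1 * 2237^1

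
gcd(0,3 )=3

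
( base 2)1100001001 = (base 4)30021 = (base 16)309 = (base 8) 1411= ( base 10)777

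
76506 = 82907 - 6401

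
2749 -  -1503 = 4252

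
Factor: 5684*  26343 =149733612 = 2^2*3^2*7^2*29^1*2927^1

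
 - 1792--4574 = 2782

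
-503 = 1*(- 503 )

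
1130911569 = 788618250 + 342293319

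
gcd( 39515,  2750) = 5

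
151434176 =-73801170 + 225235346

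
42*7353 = 308826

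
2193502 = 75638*29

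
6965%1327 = 330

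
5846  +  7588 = 13434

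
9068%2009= 1032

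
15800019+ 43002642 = 58802661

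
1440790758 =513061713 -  - 927729045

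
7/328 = 7/328 = 0.02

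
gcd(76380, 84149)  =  1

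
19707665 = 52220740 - 32513075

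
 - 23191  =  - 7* 3313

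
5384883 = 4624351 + 760532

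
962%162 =152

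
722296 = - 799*( - 904) 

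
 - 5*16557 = -82785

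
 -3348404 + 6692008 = 3343604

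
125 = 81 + 44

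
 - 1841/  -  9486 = 1841/9486=   0.19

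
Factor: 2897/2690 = 2^ (-1 )*5^( - 1)*269^(- 1)*2897^1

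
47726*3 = 143178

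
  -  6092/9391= -6092/9391 = -0.65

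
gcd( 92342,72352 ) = 2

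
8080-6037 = 2043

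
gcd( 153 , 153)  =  153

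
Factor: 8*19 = 2^3*19^1 = 152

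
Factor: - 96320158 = - 2^1* 11^1*19^1 * 230431^1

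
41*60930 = 2498130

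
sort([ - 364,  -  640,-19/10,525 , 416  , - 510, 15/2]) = [ - 640,  -  510, - 364, - 19/10,15/2, 416,525]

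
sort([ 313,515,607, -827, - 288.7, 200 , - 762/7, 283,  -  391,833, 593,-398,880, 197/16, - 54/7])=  [  -  827,  -  398 , - 391, - 288.7,- 762/7 , - 54/7,197/16,200,283, 313,515, 593 , 607, 833, 880]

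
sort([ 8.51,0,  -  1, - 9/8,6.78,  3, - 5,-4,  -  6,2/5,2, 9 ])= [-6, - 5, - 4, - 9/8,-1, 0,2/5, 2,3, 6.78,  8.51 , 9]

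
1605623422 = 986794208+618829214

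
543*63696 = 34586928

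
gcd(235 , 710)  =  5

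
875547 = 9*97283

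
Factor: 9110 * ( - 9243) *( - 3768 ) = 317279654640=2^4*3^3 * 5^1*13^1*79^1 * 157^1*911^1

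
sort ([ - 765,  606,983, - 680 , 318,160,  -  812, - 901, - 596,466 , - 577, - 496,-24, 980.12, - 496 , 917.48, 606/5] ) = [ - 901, - 812,-765,  -  680, - 596 , - 577,- 496, -496, - 24, 606/5,  160, 318,466,606, 917.48,980.12,983]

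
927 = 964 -37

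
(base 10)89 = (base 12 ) 75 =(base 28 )35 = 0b1011001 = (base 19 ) 4d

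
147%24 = 3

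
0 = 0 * 312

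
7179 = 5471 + 1708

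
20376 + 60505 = 80881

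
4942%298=174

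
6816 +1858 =8674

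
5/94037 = 5/94037  =  0.00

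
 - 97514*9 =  - 877626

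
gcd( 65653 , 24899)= 7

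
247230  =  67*3690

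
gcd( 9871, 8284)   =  1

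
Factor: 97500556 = 2^2*24375139^1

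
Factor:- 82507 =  - 82507^1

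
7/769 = 7/769 = 0.01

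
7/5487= 7/5487 = 0.00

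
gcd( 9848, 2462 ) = 2462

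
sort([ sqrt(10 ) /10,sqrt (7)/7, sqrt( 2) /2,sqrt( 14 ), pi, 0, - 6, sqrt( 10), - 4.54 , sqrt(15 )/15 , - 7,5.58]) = [ - 7, - 6,-4.54,0,sqrt(15 )/15, sqrt(  10 )/10,sqrt( 7 )/7, sqrt( 2 )/2, pi, sqrt( 10), sqrt( 14 )  ,  5.58 ] 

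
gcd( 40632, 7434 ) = 6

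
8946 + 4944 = 13890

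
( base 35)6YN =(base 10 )8563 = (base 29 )a58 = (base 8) 20563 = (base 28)apn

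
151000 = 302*500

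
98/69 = 98/69= 1.42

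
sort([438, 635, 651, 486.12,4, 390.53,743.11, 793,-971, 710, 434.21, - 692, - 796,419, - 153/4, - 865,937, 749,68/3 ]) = [-971,  -  865, - 796, - 692, - 153/4, 4,68/3,390.53,419,434.21,  438,486.12,635, 651,710,743.11,749,793,937]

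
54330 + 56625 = 110955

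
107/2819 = 107/2819=0.04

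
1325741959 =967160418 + 358581541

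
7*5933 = 41531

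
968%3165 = 968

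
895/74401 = 895/74401  =  0.01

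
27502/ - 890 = -13751/445  =  - 30.90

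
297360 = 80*3717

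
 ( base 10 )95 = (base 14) 6b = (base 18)55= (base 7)164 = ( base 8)137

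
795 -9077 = - 8282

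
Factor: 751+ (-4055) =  - 2^3 *7^1*59^1 = - 3304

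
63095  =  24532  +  38563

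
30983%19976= 11007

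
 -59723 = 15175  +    -  74898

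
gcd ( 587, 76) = 1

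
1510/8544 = 755/4272 = 0.18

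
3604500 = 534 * 6750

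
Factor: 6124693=23^1*266291^1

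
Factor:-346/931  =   - 2^1 * 7^( - 2)*19^(- 1)*173^1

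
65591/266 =65591/266 = 246.58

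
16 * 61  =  976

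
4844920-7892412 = -3047492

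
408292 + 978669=1386961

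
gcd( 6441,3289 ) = 1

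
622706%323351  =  299355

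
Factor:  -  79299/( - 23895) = 979/295 = 5^( - 1)*11^1*59^(- 1) * 89^1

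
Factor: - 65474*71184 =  - 2^5*3^1 * 19^1*1483^1*1723^1= - 4660701216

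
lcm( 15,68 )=1020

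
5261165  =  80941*65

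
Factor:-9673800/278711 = -2^3*3^1*5^2*19^( - 1)*23^1 * 701^1*14669^(  -  1 ) 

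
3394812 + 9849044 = 13243856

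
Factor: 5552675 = 5^2*222107^1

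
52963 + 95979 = 148942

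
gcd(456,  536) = 8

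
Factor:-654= -2^1*3^1 * 109^1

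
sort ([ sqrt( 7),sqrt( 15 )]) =[ sqrt( 7 ),sqrt( 15)] 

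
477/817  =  477/817 = 0.58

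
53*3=159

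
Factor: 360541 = 360541^1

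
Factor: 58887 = 3^4*727^1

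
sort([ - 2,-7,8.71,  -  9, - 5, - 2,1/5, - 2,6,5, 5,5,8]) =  [- 9, - 7, - 5, - 2, - 2, - 2,1/5,5,5, 5, 6,8,8.71 ] 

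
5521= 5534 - 13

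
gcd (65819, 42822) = 793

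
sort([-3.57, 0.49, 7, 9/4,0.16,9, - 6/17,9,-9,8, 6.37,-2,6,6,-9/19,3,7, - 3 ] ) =[ - 9,-3.57,-3, - 2,-9/19, - 6/17,  0.16, 0.49,9/4,3 , 6,  6, 6.37,7, 7,8,9, 9] 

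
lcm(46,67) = 3082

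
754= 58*13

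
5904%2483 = 938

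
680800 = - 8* ( - 85100 )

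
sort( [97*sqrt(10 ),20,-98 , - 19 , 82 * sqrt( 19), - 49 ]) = [ - 98 , - 49, - 19,20,97*sqrt(10),  82*sqrt(19) ]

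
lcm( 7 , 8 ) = 56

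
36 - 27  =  9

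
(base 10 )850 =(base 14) 44a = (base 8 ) 1522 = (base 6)3534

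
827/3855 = 827/3855 = 0.21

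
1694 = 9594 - 7900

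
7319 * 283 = 2071277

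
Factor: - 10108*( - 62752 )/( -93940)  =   - 2^5*5^ ( - 1)*11^(  -  1)*19^2*37^1*53^1*61^(  -  1 )=- 22653472/3355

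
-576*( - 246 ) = 141696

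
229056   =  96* 2386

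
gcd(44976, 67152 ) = 48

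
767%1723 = 767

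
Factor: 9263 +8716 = 3^1*13^1  *  461^1= 17979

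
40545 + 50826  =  91371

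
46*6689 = 307694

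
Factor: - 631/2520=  - 2^(-3 )*3^( - 2) * 5^ ( - 1)*7^(-1 )*631^1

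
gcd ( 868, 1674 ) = 62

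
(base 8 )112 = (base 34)26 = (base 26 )2M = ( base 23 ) 35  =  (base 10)74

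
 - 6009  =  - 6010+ 1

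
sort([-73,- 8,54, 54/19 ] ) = [ - 73, - 8, 54/19, 54]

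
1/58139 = 1/58139 = 0.00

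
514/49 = 514/49=10.49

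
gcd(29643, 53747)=1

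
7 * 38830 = 271810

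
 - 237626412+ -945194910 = -1182821322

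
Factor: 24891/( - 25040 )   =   - 2^( - 4 )*3^1*5^( - 1 ) *313^(  -  1) *8297^1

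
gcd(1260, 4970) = 70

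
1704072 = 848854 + 855218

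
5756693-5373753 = 382940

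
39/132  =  13/44 =0.30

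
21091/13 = 1622 + 5/13 = 1622.38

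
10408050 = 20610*505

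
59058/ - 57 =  - 19686/19  =  - 1036.11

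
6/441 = 2/147 = 0.01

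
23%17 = 6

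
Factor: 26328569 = 383^1*68743^1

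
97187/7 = 97187/7 = 13883.86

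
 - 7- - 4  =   - 3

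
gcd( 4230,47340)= 90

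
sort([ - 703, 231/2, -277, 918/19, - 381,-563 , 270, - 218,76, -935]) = [-935, - 703, -563, - 381, - 277,-218, 918/19, 76,231/2,270]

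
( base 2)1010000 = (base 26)32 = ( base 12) 68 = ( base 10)80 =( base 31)2i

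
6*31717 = 190302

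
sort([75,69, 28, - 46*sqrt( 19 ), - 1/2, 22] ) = [ - 46*sqrt( 19 ), - 1/2, 22,28,69,75]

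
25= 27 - 2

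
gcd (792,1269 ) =9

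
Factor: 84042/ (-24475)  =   - 2^1*3^2 * 5^( - 2 ) * 7^1 * 11^( - 1)*23^1*29^1*89^( - 1 )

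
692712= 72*9621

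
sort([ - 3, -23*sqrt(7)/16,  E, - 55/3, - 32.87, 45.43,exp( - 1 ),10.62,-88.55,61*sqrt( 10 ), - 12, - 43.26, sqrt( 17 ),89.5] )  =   [ - 88.55, - 43.26, - 32.87, - 55/3, -12, - 23 * sqrt( 7)/16, - 3, exp(-1 ), E,sqrt(17), 10.62,45.43, 89.5, 61*sqrt( 10)] 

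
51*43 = 2193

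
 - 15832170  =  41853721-57685891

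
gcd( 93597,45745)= 7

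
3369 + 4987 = 8356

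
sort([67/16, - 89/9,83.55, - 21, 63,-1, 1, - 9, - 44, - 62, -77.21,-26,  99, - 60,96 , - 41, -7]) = [ - 77.21, - 62,  -  60, - 44, - 41,-26, - 21, - 89/9,  -  9 ,-7,-1,1,67/16,63,83.55,96, 99]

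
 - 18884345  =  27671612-46555957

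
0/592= 0= 0.00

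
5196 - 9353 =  - 4157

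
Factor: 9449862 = 2^1*3^1*167^1*9431^1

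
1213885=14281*85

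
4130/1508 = 2 + 557/754 = 2.74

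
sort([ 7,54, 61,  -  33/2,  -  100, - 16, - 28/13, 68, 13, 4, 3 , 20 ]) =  [ - 100, - 33/2, - 16, - 28/13 , 3,4,7,13,20 , 54, 61, 68 ] 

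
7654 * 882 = 6750828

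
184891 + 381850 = 566741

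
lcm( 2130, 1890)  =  134190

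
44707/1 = 44707 = 44707.00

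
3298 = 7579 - 4281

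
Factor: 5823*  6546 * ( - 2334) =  - 88965913572 = - 2^2 * 3^4*389^1*647^1*1091^1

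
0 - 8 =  - 8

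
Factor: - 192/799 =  - 2^6*3^1*17^(-1)*47^( - 1)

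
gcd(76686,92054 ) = 2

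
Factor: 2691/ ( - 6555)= - 3^1*5^( - 1 )*13^1*19^(-1) = - 39/95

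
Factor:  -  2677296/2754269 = -2^4*3^1* 7^( - 1 )*17^2*193^1*  257^( - 1)*1531^(-1)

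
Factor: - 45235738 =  - 2^1*22617869^1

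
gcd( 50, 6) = 2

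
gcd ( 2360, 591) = 1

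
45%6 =3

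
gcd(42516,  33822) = 18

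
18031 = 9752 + 8279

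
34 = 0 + 34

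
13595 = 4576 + 9019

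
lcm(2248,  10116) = 20232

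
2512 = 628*4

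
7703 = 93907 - 86204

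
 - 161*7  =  -1127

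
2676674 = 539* 4966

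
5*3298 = 16490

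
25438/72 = 353 +11/36 = 353.31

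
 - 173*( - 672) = 116256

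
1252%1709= 1252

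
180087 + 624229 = 804316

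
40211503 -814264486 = -774052983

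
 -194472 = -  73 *2664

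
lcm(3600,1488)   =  111600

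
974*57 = 55518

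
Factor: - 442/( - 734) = 13^1*17^1*367^( -1) =221/367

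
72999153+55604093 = 128603246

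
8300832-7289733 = 1011099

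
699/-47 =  - 15+6/47 = -14.87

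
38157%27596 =10561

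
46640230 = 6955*6706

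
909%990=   909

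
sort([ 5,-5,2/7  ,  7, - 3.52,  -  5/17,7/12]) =[ - 5, - 3.52, - 5/17, 2/7, 7/12,5, 7 ] 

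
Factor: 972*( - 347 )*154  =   - 2^3 * 3^5*7^1*11^1* 347^1 = - 51941736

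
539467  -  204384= 335083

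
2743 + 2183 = 4926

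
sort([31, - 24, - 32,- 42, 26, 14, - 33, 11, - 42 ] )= [ - 42, - 42,-33,-32,-24 , 11 , 14,26, 31 ] 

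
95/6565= 19/1313 = 0.01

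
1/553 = 1/553 = 0.00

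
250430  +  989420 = 1239850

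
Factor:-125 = -5^3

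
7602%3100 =1402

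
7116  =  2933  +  4183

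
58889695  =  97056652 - 38166957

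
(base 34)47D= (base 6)34323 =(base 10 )4875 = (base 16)130B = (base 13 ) 22b0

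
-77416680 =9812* (-7890 )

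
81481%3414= 2959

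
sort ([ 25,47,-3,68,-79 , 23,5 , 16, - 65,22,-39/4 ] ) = [ - 79 , - 65, - 39/4 ,-3,5, 16,22,23,25,47,  68]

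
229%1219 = 229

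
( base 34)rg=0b1110100110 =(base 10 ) 934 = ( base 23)1he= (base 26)19o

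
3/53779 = 3/53779=   0.00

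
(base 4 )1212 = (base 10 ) 102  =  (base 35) 2W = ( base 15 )6c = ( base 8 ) 146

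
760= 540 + 220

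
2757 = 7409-4652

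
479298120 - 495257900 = - 15959780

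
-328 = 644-972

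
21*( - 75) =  - 1575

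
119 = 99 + 20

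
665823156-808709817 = -142886661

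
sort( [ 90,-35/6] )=[- 35/6,  90]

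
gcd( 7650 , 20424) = 6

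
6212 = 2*3106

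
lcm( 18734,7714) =131138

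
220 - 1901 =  - 1681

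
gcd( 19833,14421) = 33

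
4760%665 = 105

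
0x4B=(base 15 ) 50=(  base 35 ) 25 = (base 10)75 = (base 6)203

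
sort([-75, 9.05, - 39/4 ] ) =[-75, - 39/4,9.05]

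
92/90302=46/45151 = 0.00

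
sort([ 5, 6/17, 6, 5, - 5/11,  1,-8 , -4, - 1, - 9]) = [ - 9,-8, - 4, - 1, - 5/11,6/17, 1, 5,5,  6] 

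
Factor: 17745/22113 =65/81 = 3^( - 4)*5^1*13^1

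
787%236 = 79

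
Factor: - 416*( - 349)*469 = 68091296 = 2^5*7^1*13^1*67^1*349^1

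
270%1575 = 270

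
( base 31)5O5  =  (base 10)5554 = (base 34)4rc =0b1010110110010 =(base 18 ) h2a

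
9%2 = 1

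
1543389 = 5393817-3850428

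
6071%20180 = 6071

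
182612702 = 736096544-553483842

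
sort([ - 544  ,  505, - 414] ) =[-544,-414,505] 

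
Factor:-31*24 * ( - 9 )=2^3*3^3*31^1=6696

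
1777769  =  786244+991525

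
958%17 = 6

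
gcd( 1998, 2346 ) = 6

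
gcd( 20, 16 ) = 4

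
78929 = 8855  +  70074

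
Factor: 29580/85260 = 17/49=7^( - 2 ) *17^1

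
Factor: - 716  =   - 2^2 * 179^1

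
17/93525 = 17/93525 = 0.00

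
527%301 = 226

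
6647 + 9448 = 16095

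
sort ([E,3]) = [E,3 ] 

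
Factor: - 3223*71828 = -231501644  =  - 2^2*11^1*293^1*17957^1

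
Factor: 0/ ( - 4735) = 0 = 0^1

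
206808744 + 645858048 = 852666792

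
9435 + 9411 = 18846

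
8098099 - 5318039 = 2780060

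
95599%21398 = 10007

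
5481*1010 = 5535810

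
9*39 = 351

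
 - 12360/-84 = 1030/7 = 147.14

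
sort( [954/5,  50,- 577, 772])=[- 577,50, 954/5,772]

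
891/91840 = 891/91840=0.01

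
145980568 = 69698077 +76282491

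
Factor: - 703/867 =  - 3^(- 1)*17^(-2 )*19^1*37^1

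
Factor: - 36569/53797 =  - 13^1*23^( - 1 )*29^1*97^1 * 2339^( - 1) 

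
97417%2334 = 1723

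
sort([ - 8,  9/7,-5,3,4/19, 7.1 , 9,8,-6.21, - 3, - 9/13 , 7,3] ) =[- 8,-6.21, - 5, -3,-9/13, 4/19,9/7,3,3,  7,7.1,8, 9 ]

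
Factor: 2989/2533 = 7^2 * 17^ ( - 1 )*61^1*149^ ( - 1)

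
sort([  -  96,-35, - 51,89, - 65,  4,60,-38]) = [ - 96, - 65, - 51, - 38 , - 35, 4,60, 89 ] 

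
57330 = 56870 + 460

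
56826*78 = 4432428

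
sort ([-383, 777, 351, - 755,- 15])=[ - 755, - 383, - 15,351, 777] 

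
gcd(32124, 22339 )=1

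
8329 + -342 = 7987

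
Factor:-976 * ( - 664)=648064 = 2^7 * 61^1*83^1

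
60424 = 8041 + 52383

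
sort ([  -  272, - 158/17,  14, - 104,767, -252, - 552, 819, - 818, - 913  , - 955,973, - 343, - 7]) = [ - 955, - 913, -818 , - 552, - 343, - 272,- 252, -104, - 158/17, - 7, 14, 767, 819, 973]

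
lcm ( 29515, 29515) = 29515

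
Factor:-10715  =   - 5^1 * 2143^1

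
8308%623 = 209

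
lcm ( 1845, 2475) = 101475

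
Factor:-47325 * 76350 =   -  2^1 * 3^2*5^4 * 509^1*631^1 = - 3613263750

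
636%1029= 636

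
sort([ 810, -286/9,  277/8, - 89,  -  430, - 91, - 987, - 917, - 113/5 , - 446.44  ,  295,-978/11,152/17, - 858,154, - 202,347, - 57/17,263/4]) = [-987, - 917,  -  858, - 446.44, - 430, - 202, - 91, - 89, - 978/11,-286/9, - 113/5,- 57/17,152/17,277/8,263/4,154, 295 , 347,810] 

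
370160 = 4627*80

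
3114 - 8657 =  - 5543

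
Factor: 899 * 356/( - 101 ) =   -  2^2*29^1*31^1* 89^1 * 101^( - 1)=- 320044/101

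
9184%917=14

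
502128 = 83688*6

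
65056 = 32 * 2033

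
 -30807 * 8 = -246456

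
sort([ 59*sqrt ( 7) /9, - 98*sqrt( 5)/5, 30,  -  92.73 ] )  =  [ - 92.73, - 98*sqrt(5 ) /5,59 * sqrt(7)/9, 30]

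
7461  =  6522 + 939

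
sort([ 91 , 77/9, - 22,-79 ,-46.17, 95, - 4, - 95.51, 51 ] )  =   [ -95.51, -79, - 46.17,-22, - 4,  77/9,51 , 91,  95] 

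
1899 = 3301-1402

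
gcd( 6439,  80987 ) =1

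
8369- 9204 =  - 835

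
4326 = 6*721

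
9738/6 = 1623 = 1623.00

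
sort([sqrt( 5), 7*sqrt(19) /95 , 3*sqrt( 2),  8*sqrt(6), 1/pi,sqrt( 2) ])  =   [ 1/pi , 7*sqrt (19 )/95, sqrt( 2), sqrt( 5), 3*sqrt ( 2 ), 8*sqrt (6)]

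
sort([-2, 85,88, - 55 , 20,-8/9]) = [  -  55, - 2, - 8/9 , 20,85, 88 ]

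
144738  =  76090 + 68648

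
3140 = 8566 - 5426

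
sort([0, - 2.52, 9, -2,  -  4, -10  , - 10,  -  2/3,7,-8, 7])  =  [ - 10, - 10, - 8, - 4,-2.52,- 2,-2/3,0,7, 7, 9 ]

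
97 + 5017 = 5114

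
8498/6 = 1416 + 1/3 = 1416.33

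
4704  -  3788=916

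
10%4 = 2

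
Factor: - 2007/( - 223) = 9=3^2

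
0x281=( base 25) 10G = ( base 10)641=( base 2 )1010000001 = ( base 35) ib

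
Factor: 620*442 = 274040 =2^3*5^1 * 13^1*17^1 * 31^1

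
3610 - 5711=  - 2101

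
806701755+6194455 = 812896210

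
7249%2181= 706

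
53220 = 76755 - 23535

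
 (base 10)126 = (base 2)1111110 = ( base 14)90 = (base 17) 77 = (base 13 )99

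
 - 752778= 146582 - 899360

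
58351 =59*989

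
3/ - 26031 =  - 1/8677=- 0.00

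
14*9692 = 135688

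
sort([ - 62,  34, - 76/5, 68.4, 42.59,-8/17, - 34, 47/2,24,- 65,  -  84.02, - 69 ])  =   [ - 84.02, - 69, - 65, - 62 , - 34,-76/5,  -  8/17,  47/2, 24,  34, 42.59, 68.4]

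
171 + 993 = 1164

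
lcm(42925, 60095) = 300475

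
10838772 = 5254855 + 5583917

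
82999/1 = 82999 = 82999.00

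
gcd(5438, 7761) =1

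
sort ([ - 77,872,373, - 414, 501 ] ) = [ - 414, - 77, 373,501,872 ] 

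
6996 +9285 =16281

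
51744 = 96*539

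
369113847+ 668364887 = 1037478734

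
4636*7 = 32452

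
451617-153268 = 298349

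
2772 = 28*99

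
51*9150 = 466650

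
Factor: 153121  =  19^1*8059^1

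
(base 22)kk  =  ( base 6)2044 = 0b111001100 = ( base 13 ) 295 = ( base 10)460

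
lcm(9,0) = 0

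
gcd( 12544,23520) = 1568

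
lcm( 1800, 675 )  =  5400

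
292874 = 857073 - 564199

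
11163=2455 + 8708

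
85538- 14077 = 71461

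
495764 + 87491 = 583255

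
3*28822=86466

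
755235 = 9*83915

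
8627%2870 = 17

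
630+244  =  874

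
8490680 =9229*920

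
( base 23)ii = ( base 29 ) eq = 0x1b0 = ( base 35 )cc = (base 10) 432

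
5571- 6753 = -1182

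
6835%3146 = 543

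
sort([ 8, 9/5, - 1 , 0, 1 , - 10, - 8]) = [-10,  -  8,-1, 0,1,9/5,8]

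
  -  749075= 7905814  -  8654889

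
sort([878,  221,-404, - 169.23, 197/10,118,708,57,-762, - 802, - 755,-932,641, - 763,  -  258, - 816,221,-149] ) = [ - 932,-816,-802,-763,-762,-755, - 404,-258,-169.23,-149, 197/10,57  ,  118,221,221 , 641, 708, 878] 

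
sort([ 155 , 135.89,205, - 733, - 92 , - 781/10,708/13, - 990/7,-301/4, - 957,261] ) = [ - 957, - 733, - 990/7, - 92,-781/10, - 301/4,708/13, 135.89, 155, 205, 261] 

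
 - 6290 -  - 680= - 5610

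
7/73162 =7/73162 = 0.00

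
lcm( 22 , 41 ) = 902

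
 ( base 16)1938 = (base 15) 1da6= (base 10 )6456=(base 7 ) 24552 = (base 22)d7a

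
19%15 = 4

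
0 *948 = 0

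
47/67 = 47/67 = 0.70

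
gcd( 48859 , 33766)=1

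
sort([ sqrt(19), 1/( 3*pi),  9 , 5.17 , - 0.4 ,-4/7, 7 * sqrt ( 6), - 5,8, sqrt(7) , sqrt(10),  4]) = [  -  5, - 4/7 , - 0.4,1/( 3*pi ),  sqrt(7), sqrt( 10 ),4 , sqrt ( 19),5.17 , 8, 9,7*sqrt(6 ) ]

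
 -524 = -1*524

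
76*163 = 12388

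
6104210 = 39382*155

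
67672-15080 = 52592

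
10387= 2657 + 7730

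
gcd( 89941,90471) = 53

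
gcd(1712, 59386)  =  2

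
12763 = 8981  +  3782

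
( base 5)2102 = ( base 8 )425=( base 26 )ah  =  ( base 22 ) cd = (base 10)277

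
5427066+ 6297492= 11724558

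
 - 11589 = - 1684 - 9905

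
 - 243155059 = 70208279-313363338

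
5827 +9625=15452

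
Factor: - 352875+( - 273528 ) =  - 3^1*59^1 * 3539^1 = -626403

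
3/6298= 3/6298 = 0.00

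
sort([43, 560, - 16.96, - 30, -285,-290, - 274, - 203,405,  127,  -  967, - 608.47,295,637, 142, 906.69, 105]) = [ - 967, - 608.47, - 290, - 285, - 274,- 203 , - 30,-16.96, 43, 105, 127,142, 295, 405, 560, 637, 906.69] 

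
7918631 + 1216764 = 9135395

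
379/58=6+31/58 = 6.53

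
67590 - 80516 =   -  12926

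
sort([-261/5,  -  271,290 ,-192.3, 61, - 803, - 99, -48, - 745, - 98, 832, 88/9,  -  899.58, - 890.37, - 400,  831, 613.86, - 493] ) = [ - 899.58, - 890.37,-803, - 745, - 493, - 400, - 271, - 192.3,-99, - 98, - 261/5 , - 48, 88/9, 61,290 , 613.86,831,832] 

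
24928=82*304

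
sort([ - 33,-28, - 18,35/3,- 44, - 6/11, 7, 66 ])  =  [-44, - 33, - 28, - 18,-6/11,7,35/3,  66] 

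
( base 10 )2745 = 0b101010111001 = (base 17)988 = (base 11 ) 2076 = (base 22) 5EH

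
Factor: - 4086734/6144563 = -2^1*229^1*8923^1*6144563^( - 1) 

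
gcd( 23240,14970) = 10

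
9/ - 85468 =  - 1+ 85459/85468  =  - 0.00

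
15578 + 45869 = 61447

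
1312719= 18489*71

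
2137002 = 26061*82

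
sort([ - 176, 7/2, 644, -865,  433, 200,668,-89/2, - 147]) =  [-865,-176,-147,-89/2, 7/2,200,433, 644, 668]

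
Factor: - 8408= - 2^3*1051^1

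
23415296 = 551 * 42496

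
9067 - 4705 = 4362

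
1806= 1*1806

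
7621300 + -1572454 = 6048846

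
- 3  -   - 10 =7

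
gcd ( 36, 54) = 18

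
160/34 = 4 + 12/17  =  4.71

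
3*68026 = 204078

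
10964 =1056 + 9908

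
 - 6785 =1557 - 8342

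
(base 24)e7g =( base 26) c56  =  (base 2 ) 10000000111000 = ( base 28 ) AEG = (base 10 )8248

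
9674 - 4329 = 5345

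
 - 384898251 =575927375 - 960825626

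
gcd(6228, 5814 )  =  18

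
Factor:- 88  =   - 2^3*11^1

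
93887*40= 3755480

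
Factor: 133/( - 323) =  - 7/17= -7^1*17^( - 1) 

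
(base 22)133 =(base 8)1051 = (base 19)1A2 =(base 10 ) 553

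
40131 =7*5733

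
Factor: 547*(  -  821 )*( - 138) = 2^1 * 3^1*23^1*547^1*821^1 = 61974006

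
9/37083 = 3/12361 = 0.00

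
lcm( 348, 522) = 1044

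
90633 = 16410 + 74223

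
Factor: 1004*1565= 1571260=2^2*5^1*251^1*313^1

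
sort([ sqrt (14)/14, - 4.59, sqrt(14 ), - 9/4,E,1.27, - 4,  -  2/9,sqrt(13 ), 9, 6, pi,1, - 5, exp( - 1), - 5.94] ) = [ - 5.94, - 5, - 4.59, - 4, - 9/4, - 2/9, sqrt( 14)/14, exp(-1),1  ,  1.27, E , pi,sqrt( 13),sqrt( 14),  6,  9] 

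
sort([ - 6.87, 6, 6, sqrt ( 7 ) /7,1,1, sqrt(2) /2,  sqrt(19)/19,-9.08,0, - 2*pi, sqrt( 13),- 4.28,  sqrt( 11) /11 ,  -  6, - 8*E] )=[ - 8*E,-9.08, - 6.87, - 2*pi, - 6, - 4.28,0, sqrt( 19)/19, sqrt( 11 ) /11, sqrt( 7)/7, sqrt( 2 ) /2, 1, 1, sqrt( 13 ), 6, 6] 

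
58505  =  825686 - 767181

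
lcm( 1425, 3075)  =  58425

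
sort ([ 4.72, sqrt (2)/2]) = [sqrt(2 ) /2,4.72]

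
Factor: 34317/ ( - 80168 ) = -2^( - 3) * 3^3*11^ ( - 1 )*31^1*41^1*911^( - 1)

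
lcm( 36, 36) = 36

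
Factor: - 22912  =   - 2^7*179^1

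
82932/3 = 27644= 27644.00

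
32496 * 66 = 2144736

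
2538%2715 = 2538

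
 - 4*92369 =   -  369476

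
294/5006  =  147/2503 = 0.06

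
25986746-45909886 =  - 19923140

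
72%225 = 72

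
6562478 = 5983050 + 579428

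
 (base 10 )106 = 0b1101010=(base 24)4a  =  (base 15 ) 71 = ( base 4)1222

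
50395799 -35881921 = 14513878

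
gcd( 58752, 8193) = 3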